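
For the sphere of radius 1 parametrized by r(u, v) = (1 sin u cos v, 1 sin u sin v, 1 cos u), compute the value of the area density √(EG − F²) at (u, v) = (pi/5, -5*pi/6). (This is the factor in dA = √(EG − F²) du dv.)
√(EG − F²)|_{(pi/5, -5*pi/6)} = sqrt(10 - 2*sqrt(5))/4

E = 1, F = 0, G = sin(u)^2, so EG − F² = sin(u)^2. Taking the positive square root: √(EG − F²) = Abs(sin(u)). At (u, v) = (pi/5, -5*pi/6): sqrt(10 - 2*sqrt(5))/4.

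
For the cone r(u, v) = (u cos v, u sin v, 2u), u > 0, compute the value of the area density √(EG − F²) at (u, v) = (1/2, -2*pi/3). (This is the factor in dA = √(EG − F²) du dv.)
√(EG − F²)|_{(1/2, -2*pi/3)} = sqrt(5)/2

E = 5, F = 0, G = u^2, so EG − F² = 5*u^2. Taking the positive square root: √(EG − F²) = sqrt(5)*Abs(u). At (u, v) = (1/2, -2*pi/3): sqrt(5)/2.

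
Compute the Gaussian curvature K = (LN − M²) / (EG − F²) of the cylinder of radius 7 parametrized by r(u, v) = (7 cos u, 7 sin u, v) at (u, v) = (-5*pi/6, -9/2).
K = 0

Coefficients of the first fundamental form: E = 49, F = 0, G = 1.
Coefficients of the second fundamental form: L = -7, M = 0, N = 0.
Assemble K = (LN − M²)/(EG − F²) = 0. At (u, v) = (-5*pi/6, -9/2): K = 0.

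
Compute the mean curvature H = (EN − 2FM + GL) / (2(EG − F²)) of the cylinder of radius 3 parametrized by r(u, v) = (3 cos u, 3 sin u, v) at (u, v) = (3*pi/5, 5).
H = -1/6

With E = 9, F = 0, G = 1, L = -3, M = 0, N = 0, assemble
  H = (EN − 2FM + GL) / (2(EG − F²)) = -1/6.
At (u, v) = (3*pi/5, 5): H = -1/6.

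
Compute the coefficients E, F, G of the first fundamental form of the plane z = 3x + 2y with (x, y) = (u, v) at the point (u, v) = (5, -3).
E = 10;  F = 6;  G = 5

Partials: r_u = (1, 0, 3), r_v = (0, 1, 2). As functions of (u, v):
  E = r_u · r_u = 10,
  F = r_u · r_v = 6,
  G = r_v · r_v = 5.
Evaluating at (u, v) = (5, -3): E = 10, F = 6, G = 5.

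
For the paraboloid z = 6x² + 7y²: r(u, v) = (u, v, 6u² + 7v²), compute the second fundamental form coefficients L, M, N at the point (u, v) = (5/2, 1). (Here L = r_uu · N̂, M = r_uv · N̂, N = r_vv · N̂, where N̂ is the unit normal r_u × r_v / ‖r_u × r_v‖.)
L = 12*sqrt(1097)/1097;  M = 0;  N = 14*sqrt(1097)/1097

Compute the unit normal N̂(u, v) = (-12*u/sqrt(144*u^2 + 196*v^2 + 1), -14*v/sqrt(144*u^2 + 196*v^2 + 1), 1/sqrt(144*u^2 + 196*v^2 + 1)), and the second partials r_uu, r_uv, r_vv. Take dot products:
  L(u, v) = r_uu · N̂ = 12/sqrt(144*u^2 + 196*v^2 + 1),
  M(u, v) = r_uv · N̂ = 0,
  N(u, v) = r_vv · N̂ = 14/sqrt(144*u^2 + 196*v^2 + 1).
Evaluating at (u, v) = (5/2, 1):
  L = 12*sqrt(1097)/1097, M = 0, N = 14*sqrt(1097)/1097.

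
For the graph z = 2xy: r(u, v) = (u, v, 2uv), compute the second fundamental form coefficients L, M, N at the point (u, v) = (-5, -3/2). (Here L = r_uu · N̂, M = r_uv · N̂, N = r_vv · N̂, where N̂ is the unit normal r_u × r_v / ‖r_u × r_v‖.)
L = 0;  M = sqrt(110)/55;  N = 0

Compute the unit normal N̂(u, v) = (-2*v/sqrt(4*u^2 + 4*v^2 + 1), -2*u/sqrt(4*u^2 + 4*v^2 + 1), 1/sqrt(4*u^2 + 4*v^2 + 1)), and the second partials r_uu, r_uv, r_vv. Take dot products:
  L(u, v) = r_uu · N̂ = 0,
  M(u, v) = r_uv · N̂ = 2/sqrt(4*u^2 + 4*v^2 + 1),
  N(u, v) = r_vv · N̂ = 0.
Evaluating at (u, v) = (-5, -3/2):
  L = 0, M = sqrt(110)/55, N = 0.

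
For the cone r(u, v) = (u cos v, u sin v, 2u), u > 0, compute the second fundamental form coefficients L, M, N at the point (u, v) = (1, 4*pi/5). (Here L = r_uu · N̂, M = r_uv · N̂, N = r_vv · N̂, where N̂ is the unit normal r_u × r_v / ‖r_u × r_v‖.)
L = 0;  M = 0;  N = 2*sqrt(5)/5

Compute the unit normal N̂(u, v) = (-2*sqrt(5)*u*cos(v)/(5*Abs(u)), -2*sqrt(5)*u*sin(v)/(5*Abs(u)), sqrt(5)*u/(5*Abs(u))), and the second partials r_uu, r_uv, r_vv. Take dot products:
  L(u, v) = r_uu · N̂ = 0,
  M(u, v) = r_uv · N̂ = 0,
  N(u, v) = r_vv · N̂ = 2*sqrt(5)*u^2/(5*Abs(u)).
Evaluating at (u, v) = (1, 4*pi/5):
  L = 0, M = 0, N = 2*sqrt(5)/5.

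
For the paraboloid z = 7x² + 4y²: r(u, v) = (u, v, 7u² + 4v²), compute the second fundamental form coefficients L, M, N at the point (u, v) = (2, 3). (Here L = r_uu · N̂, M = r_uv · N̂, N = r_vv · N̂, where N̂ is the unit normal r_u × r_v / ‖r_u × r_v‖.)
L = 14*sqrt(1361)/1361;  M = 0;  N = 8*sqrt(1361)/1361

Compute the unit normal N̂(u, v) = (-14*u/sqrt(196*u^2 + 64*v^2 + 1), -8*v/sqrt(196*u^2 + 64*v^2 + 1), 1/sqrt(196*u^2 + 64*v^2 + 1)), and the second partials r_uu, r_uv, r_vv. Take dot products:
  L(u, v) = r_uu · N̂ = 14/sqrt(196*u^2 + 64*v^2 + 1),
  M(u, v) = r_uv · N̂ = 0,
  N(u, v) = r_vv · N̂ = 8/sqrt(196*u^2 + 64*v^2 + 1).
Evaluating at (u, v) = (2, 3):
  L = 14*sqrt(1361)/1361, M = 0, N = 8*sqrt(1361)/1361.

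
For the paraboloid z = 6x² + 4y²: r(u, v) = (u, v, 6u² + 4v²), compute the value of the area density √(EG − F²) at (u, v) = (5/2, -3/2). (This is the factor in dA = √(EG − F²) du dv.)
√(EG − F²)|_{(5/2, -3/2)} = sqrt(1045)

E = 144*u^2 + 1, F = 96*u*v, G = 64*v^2 + 1, so EG − F² = 144*u^2 + 64*v^2 + 1. Taking the positive square root: √(EG − F²) = sqrt(144*u^2 + 64*v^2 + 1). At (u, v) = (5/2, -3/2): sqrt(1045).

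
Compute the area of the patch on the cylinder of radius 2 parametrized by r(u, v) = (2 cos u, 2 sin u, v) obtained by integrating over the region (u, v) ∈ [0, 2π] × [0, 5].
Area = 20*pi

Area = ∫∫ √(EG − F²) du dv with √(EG − F²) = 2. Integrating over [0, 2π] × [0, 5] gives 20*pi.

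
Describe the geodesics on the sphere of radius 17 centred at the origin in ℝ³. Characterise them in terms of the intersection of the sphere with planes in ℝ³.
Geodesics on the sphere of radius 17 are great circles — circles of radius 17 obtained as the intersection of the sphere with planes through the origin (the centre of the sphere).

A curve α(t) of nonzero constant speed on the sphere of radius 17 is a geodesic iff its acceleration α̈ is everywhere normal to the surface, i.e. parallel to the radial vector α(t). Then d/dt(α × α̇) = α̇ × α̇ + α × α̈ = 0, so α × α̇ is a constant vector n ≠ 0 and α(t) · n = 0 for all t: α lies in the plane through the origin with normal n. The intersection of that plane with the sphere is a circle of radius 17 (a great circle). Conversely, a great circle traversed at constant speed has centripetal acceleration pointing at the origin, hence normal to the sphere, so every great circle is a geodesic.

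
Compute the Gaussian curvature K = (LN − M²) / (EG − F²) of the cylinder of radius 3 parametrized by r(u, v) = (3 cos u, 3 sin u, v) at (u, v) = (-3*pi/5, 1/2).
K = 0

Coefficients of the first fundamental form: E = 9, F = 0, G = 1.
Coefficients of the second fundamental form: L = -3, M = 0, N = 0.
Assemble K = (LN − M²)/(EG − F²) = 0. At (u, v) = (-3*pi/5, 1/2): K = 0.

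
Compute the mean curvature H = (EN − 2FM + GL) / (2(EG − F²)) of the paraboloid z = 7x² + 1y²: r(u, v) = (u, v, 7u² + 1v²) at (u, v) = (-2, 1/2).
H = 799*sqrt(786)/617796

With E = 196*u^2 + 1, F = 28*u*v, G = 4*v^2 + 1, L = 14/sqrt(196*u^2 + 4*v^2 + 1), M = 0, N = 2/sqrt(196*u^2 + 4*v^2 + 1), assemble
  H = (EN − 2FM + GL) / (2(EG − F²)) = 4*(49*u^2 + 7*v^2 + 2)/(196*u^2 + 4*v^2 + 1)^(3/2).
At (u, v) = (-2, 1/2): H = 799*sqrt(786)/617796.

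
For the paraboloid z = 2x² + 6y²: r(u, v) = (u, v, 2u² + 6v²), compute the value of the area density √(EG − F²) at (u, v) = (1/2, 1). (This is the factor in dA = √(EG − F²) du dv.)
√(EG − F²)|_{(1/2, 1)} = sqrt(149)

E = 16*u^2 + 1, F = 48*u*v, G = 144*v^2 + 1, so EG − F² = 16*u^2 + 144*v^2 + 1. Taking the positive square root: √(EG − F²) = sqrt(16*u^2 + 144*v^2 + 1). At (u, v) = (1/2, 1): sqrt(149).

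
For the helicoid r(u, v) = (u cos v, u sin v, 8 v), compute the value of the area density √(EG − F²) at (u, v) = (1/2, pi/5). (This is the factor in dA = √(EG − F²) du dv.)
√(EG − F²)|_{(1/2, pi/5)} = sqrt(257)/2

E = 1, F = 0, G = u^2 + 64, so EG − F² = u^2 + 64. Taking the positive square root: √(EG − F²) = sqrt(u^2 + 64). At (u, v) = (1/2, pi/5): sqrt(257)/2.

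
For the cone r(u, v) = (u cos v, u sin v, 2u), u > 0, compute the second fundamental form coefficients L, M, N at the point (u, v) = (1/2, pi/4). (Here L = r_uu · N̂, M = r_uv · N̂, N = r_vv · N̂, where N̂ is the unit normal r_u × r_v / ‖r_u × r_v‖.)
L = 0;  M = 0;  N = sqrt(5)/5

Compute the unit normal N̂(u, v) = (-2*sqrt(5)*u*cos(v)/(5*Abs(u)), -2*sqrt(5)*u*sin(v)/(5*Abs(u)), sqrt(5)*u/(5*Abs(u))), and the second partials r_uu, r_uv, r_vv. Take dot products:
  L(u, v) = r_uu · N̂ = 0,
  M(u, v) = r_uv · N̂ = 0,
  N(u, v) = r_vv · N̂ = 2*sqrt(5)*u^2/(5*Abs(u)).
Evaluating at (u, v) = (1/2, pi/4):
  L = 0, M = 0, N = sqrt(5)/5.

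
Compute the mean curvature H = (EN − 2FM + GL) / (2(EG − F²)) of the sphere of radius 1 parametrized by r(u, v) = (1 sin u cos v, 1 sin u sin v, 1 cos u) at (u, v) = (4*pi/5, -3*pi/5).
H = -1

With E = 1, F = 0, G = sin(u)^2, L = -sin(u)/Abs(sin(u)), M = 0, N = -sin(u)^3/Abs(sin(u)), assemble
  H = (EN − 2FM + GL) / (2(EG − F²)) = -sin(u)/Abs(sin(u)).
At (u, v) = (4*pi/5, -3*pi/5): H = -1.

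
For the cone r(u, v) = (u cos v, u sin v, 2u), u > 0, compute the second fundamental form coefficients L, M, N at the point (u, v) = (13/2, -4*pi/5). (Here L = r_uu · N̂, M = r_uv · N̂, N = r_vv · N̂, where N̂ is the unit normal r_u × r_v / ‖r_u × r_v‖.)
L = 0;  M = 0;  N = 13*sqrt(5)/5

Compute the unit normal N̂(u, v) = (-2*sqrt(5)*u*cos(v)/(5*Abs(u)), -2*sqrt(5)*u*sin(v)/(5*Abs(u)), sqrt(5)*u/(5*Abs(u))), and the second partials r_uu, r_uv, r_vv. Take dot products:
  L(u, v) = r_uu · N̂ = 0,
  M(u, v) = r_uv · N̂ = 0,
  N(u, v) = r_vv · N̂ = 2*sqrt(5)*u^2/(5*Abs(u)).
Evaluating at (u, v) = (13/2, -4*pi/5):
  L = 0, M = 0, N = 13*sqrt(5)/5.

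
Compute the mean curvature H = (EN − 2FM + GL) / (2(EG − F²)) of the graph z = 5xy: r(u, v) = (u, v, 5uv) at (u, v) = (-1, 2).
H = 125*sqrt(14)/2646

With E = 25*v^2 + 1, F = 25*u*v, G = 25*u^2 + 1, L = 0, M = 5/sqrt(25*u^2 + 25*v^2 + 1), N = 0, assemble
  H = (EN − 2FM + GL) / (2(EG − F²)) = -125*u*v/(25*u^2 + 25*v^2 + 1)^(3/2).
At (u, v) = (-1, 2): H = 125*sqrt(14)/2646.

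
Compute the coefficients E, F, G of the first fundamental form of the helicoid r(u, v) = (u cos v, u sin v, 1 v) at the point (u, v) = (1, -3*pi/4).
E = 1;  F = 0;  G = 2

Partials: r_u = (cos(v), sin(v), 0), r_v = (-u*sin(v), u*cos(v), 1). As functions of (u, v):
  E = r_u · r_u = 1,
  F = r_u · r_v = 0,
  G = r_v · r_v = u^2 + 1.
Evaluating at (u, v) = (1, -3*pi/4): E = 1, F = 0, G = 2.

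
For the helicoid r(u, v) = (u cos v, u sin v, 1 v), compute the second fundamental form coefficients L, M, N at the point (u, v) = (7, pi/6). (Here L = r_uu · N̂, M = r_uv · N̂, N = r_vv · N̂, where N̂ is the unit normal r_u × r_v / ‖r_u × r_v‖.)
L = 0;  M = -sqrt(2)/10;  N = 0

Compute the unit normal N̂(u, v) = (sin(v)/sqrt(u^2 + 1), -cos(v)/sqrt(u^2 + 1), u/sqrt(u^2 + 1)), and the second partials r_uu, r_uv, r_vv. Take dot products:
  L(u, v) = r_uu · N̂ = 0,
  M(u, v) = r_uv · N̂ = -1/sqrt(u^2 + 1),
  N(u, v) = r_vv · N̂ = 0.
Evaluating at (u, v) = (7, pi/6):
  L = 0, M = -sqrt(2)/10, N = 0.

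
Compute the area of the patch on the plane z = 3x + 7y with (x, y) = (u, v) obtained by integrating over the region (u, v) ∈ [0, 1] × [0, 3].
Area = 3*sqrt(59)

Area = ∫∫ √(EG − F²) du dv with √(EG − F²) = sqrt(59). Integrating over [0, 1] × [0, 3] gives 3*sqrt(59).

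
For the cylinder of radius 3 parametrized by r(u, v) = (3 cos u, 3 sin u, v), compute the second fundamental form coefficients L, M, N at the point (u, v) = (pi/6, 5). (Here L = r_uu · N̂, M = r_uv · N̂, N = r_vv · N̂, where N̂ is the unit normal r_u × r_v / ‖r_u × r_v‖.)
L = -3;  M = 0;  N = 0

Compute the unit normal N̂(u, v) = (cos(u), sin(u), 0), and the second partials r_uu, r_uv, r_vv. Take dot products:
  L(u, v) = r_uu · N̂ = -3,
  M(u, v) = r_uv · N̂ = 0,
  N(u, v) = r_vv · N̂ = 0.
Evaluating at (u, v) = (pi/6, 5):
  L = -3, M = 0, N = 0.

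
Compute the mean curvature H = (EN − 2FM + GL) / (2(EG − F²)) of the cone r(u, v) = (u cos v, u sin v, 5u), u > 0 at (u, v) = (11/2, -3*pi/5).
H = 5*sqrt(26)/286

With E = 26, F = 0, G = u^2, L = 0, M = 0, N = 5*sqrt(26)*u^2/(26*Abs(u)), assemble
  H = (EN − 2FM + GL) / (2(EG − F²)) = 5*sqrt(26)/(52*Abs(u)).
At (u, v) = (11/2, -3*pi/5): H = 5*sqrt(26)/286.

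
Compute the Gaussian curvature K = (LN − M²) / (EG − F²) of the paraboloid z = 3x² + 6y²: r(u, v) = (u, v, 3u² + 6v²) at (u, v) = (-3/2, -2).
K = 18/108241

Coefficients of the first fundamental form: E = 36*u^2 + 1, F = 72*u*v, G = 144*v^2 + 1.
Coefficients of the second fundamental form: L = 6/sqrt(36*u^2 + 144*v^2 + 1), M = 0, N = 12/sqrt(36*u^2 + 144*v^2 + 1).
Assemble K = (LN − M²)/(EG − F²) = 72/(1296*u^4 + 10368*u^2*v^2 + 72*u^2 + 20736*v^4 + 288*v^2 + 1). At (u, v) = (-3/2, -2): K = 18/108241.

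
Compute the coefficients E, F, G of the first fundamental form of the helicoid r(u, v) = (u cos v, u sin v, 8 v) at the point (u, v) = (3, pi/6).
E = 1;  F = 0;  G = 73

Partials: r_u = (cos(v), sin(v), 0), r_v = (-u*sin(v), u*cos(v), 8). As functions of (u, v):
  E = r_u · r_u = 1,
  F = r_u · r_v = 0,
  G = r_v · r_v = u^2 + 64.
Evaluating at (u, v) = (3, pi/6): E = 1, F = 0, G = 73.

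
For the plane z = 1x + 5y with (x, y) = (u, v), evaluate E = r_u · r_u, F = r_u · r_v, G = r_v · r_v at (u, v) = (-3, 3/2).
E = 2;  F = 5;  G = 26

Partials: r_u = (1, 0, 1), r_v = (0, 1, 5). As functions of (u, v):
  E = r_u · r_u = 2,
  F = r_u · r_v = 5,
  G = r_v · r_v = 26.
Evaluating at (u, v) = (-3, 3/2): E = 2, F = 5, G = 26.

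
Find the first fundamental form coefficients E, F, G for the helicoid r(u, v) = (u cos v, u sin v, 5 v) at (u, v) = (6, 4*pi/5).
E = 1;  F = 0;  G = 61

Partials: r_u = (cos(v), sin(v), 0), r_v = (-u*sin(v), u*cos(v), 5). As functions of (u, v):
  E = r_u · r_u = 1,
  F = r_u · r_v = 0,
  G = r_v · r_v = u^2 + 25.
Evaluating at (u, v) = (6, 4*pi/5): E = 1, F = 0, G = 61.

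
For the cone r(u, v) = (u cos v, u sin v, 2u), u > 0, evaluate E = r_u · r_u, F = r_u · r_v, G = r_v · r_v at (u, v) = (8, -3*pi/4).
E = 5;  F = 0;  G = 64

Partials: r_u = (cos(v), sin(v), 2), r_v = (-u*sin(v), u*cos(v), 0). As functions of (u, v):
  E = r_u · r_u = 5,
  F = r_u · r_v = 0,
  G = r_v · r_v = u^2.
Evaluating at (u, v) = (8, -3*pi/4): E = 5, F = 0, G = 64.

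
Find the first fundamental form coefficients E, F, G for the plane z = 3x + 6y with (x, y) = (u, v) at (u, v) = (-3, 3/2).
E = 10;  F = 18;  G = 37

Partials: r_u = (1, 0, 3), r_v = (0, 1, 6). As functions of (u, v):
  E = r_u · r_u = 10,
  F = r_u · r_v = 18,
  G = r_v · r_v = 37.
Evaluating at (u, v) = (-3, 3/2): E = 10, F = 18, G = 37.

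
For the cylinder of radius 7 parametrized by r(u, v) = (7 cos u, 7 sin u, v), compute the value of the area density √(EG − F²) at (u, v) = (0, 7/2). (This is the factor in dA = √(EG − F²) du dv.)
√(EG − F²)|_{(0, 7/2)} = 7

E = 49, F = 0, G = 1, so EG − F² = 49. Taking the positive square root: √(EG − F²) = 7. At (u, v) = (0, 7/2): 7.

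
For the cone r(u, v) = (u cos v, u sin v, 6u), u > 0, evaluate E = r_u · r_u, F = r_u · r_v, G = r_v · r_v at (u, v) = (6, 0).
E = 37;  F = 0;  G = 36

Partials: r_u = (cos(v), sin(v), 6), r_v = (-u*sin(v), u*cos(v), 0). As functions of (u, v):
  E = r_u · r_u = 37,
  F = r_u · r_v = 0,
  G = r_v · r_v = u^2.
Evaluating at (u, v) = (6, 0): E = 37, F = 0, G = 36.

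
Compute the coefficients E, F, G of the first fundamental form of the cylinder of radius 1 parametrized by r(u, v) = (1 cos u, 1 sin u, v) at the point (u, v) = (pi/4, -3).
E = 1;  F = 0;  G = 1

Partials: r_u = (-sin(u), cos(u), 0), r_v = (0, 0, 1). As functions of (u, v):
  E = r_u · r_u = 1,
  F = r_u · r_v = 0,
  G = r_v · r_v = 1.
Evaluating at (u, v) = (pi/4, -3): E = 1, F = 0, G = 1.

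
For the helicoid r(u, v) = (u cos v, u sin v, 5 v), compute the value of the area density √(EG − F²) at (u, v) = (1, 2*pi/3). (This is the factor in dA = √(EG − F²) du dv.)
√(EG − F²)|_{(1, 2*pi/3)} = sqrt(26)

E = 1, F = 0, G = u^2 + 25, so EG − F² = u^2 + 25. Taking the positive square root: √(EG − F²) = sqrt(u^2 + 25). At (u, v) = (1, 2*pi/3): sqrt(26).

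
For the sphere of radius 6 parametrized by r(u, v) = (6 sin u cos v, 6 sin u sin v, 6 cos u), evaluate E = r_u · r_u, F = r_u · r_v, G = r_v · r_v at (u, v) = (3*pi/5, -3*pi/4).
E = 36;  F = 0;  G = 9*sqrt(5)/2 + 45/2

Partials: r_u = (6*cos(u)*cos(v), 6*sin(v)*cos(u), -6*sin(u)), r_v = (-6*sin(u)*sin(v), 6*sin(u)*cos(v), 0). As functions of (u, v):
  E = r_u · r_u = 36,
  F = r_u · r_v = 0,
  G = r_v · r_v = 36*sin(u)^2.
Evaluating at (u, v) = (3*pi/5, -3*pi/4): E = 36, F = 0, G = 9*sqrt(5)/2 + 45/2.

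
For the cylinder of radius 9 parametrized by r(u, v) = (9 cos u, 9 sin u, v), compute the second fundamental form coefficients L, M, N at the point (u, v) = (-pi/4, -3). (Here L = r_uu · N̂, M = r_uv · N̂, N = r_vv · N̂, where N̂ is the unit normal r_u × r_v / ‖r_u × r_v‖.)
L = -9;  M = 0;  N = 0

Compute the unit normal N̂(u, v) = (cos(u), sin(u), 0), and the second partials r_uu, r_uv, r_vv. Take dot products:
  L(u, v) = r_uu · N̂ = -9,
  M(u, v) = r_uv · N̂ = 0,
  N(u, v) = r_vv · N̂ = 0.
Evaluating at (u, v) = (-pi/4, -3):
  L = -9, M = 0, N = 0.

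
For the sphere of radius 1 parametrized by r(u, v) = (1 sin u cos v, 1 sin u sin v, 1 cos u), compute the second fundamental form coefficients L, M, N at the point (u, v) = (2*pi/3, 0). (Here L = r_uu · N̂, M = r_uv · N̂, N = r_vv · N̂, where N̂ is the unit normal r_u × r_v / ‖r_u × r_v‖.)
L = -1;  M = 0;  N = -3/4

Compute the unit normal N̂(u, v) = (sin(u)^2*cos(v)/Abs(sin(u)), sin(u)^2*sin(v)/Abs(sin(u)), sin(2*u)/(2*Abs(sin(u)))), and the second partials r_uu, r_uv, r_vv. Take dot products:
  L(u, v) = r_uu · N̂ = -sin(u)/Abs(sin(u)),
  M(u, v) = r_uv · N̂ = 0,
  N(u, v) = r_vv · N̂ = -sin(u)^3/Abs(sin(u)).
Evaluating at (u, v) = (2*pi/3, 0):
  L = -1, M = 0, N = -3/4.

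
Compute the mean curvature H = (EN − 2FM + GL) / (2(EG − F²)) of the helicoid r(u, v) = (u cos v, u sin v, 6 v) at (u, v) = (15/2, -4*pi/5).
H = 0

With E = 1, F = 0, G = u^2 + 36, L = 0, M = -6/sqrt(u^2 + 36), N = 0, assemble
  H = (EN − 2FM + GL) / (2(EG − F²)) = 0.
At (u, v) = (15/2, -4*pi/5): H = 0.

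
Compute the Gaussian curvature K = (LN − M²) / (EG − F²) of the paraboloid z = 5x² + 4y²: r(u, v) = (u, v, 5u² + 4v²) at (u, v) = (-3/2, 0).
K = 20/12769

Coefficients of the first fundamental form: E = 100*u^2 + 1, F = 80*u*v, G = 64*v^2 + 1.
Coefficients of the second fundamental form: L = 10/sqrt(100*u^2 + 64*v^2 + 1), M = 0, N = 8/sqrt(100*u^2 + 64*v^2 + 1).
Assemble K = (LN − M²)/(EG − F²) = 80/(10000*u^4 + 12800*u^2*v^2 + 200*u^2 + 4096*v^4 + 128*v^2 + 1). At (u, v) = (-3/2, 0): K = 20/12769.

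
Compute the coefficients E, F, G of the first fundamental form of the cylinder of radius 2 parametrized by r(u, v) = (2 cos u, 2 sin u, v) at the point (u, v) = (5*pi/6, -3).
E = 4;  F = 0;  G = 1

Partials: r_u = (-2*sin(u), 2*cos(u), 0), r_v = (0, 0, 1). As functions of (u, v):
  E = r_u · r_u = 4,
  F = r_u · r_v = 0,
  G = r_v · r_v = 1.
Evaluating at (u, v) = (5*pi/6, -3): E = 4, F = 0, G = 1.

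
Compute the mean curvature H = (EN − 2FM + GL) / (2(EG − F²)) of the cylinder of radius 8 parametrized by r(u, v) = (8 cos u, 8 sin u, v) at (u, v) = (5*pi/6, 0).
H = -1/16

With E = 64, F = 0, G = 1, L = -8, M = 0, N = 0, assemble
  H = (EN − 2FM + GL) / (2(EG − F²)) = -1/16.
At (u, v) = (5*pi/6, 0): H = -1/16.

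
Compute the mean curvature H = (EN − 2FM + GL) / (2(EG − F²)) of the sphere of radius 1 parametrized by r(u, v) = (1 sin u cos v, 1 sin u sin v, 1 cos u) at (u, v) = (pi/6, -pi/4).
H = -1

With E = 1, F = 0, G = sin(u)^2, L = -sin(u)/Abs(sin(u)), M = 0, N = -sin(u)^3/Abs(sin(u)), assemble
  H = (EN − 2FM + GL) / (2(EG − F²)) = -sin(u)/Abs(sin(u)).
At (u, v) = (pi/6, -pi/4): H = -1.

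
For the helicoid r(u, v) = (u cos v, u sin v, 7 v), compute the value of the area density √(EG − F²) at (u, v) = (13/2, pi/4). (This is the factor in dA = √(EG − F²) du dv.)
√(EG − F²)|_{(13/2, pi/4)} = sqrt(365)/2

E = 1, F = 0, G = u^2 + 49, so EG − F² = u^2 + 49. Taking the positive square root: √(EG − F²) = sqrt(u^2 + 49). At (u, v) = (13/2, pi/4): sqrt(365)/2.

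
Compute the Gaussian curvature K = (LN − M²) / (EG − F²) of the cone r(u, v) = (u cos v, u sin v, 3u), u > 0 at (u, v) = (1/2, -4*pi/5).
K = 0

Coefficients of the first fundamental form: E = 10, F = 0, G = u^2.
Coefficients of the second fundamental form: L = 0, M = 0, N = 3*sqrt(10)*u^2/(10*Abs(u)).
Assemble K = (LN − M²)/(EG − F²) = 0. At (u, v) = (1/2, -4*pi/5): K = 0.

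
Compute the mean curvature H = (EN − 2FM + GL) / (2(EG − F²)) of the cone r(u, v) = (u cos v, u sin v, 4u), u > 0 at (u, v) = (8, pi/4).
H = sqrt(17)/68

With E = 17, F = 0, G = u^2, L = 0, M = 0, N = 4*sqrt(17)*u^2/(17*Abs(u)), assemble
  H = (EN − 2FM + GL) / (2(EG − F²)) = 2*sqrt(17)/(17*Abs(u)).
At (u, v) = (8, pi/4): H = sqrt(17)/68.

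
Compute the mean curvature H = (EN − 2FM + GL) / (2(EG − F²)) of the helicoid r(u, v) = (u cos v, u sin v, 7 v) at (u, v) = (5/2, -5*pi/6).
H = 0

With E = 1, F = 0, G = u^2 + 49, L = 0, M = -7/sqrt(u^2 + 49), N = 0, assemble
  H = (EN − 2FM + GL) / (2(EG − F²)) = 0.
At (u, v) = (5/2, -5*pi/6): H = 0.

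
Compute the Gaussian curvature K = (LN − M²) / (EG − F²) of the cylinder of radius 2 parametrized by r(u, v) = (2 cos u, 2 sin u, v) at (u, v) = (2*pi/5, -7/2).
K = 0

Coefficients of the first fundamental form: E = 4, F = 0, G = 1.
Coefficients of the second fundamental form: L = -2, M = 0, N = 0.
Assemble K = (LN − M²)/(EG − F²) = 0. At (u, v) = (2*pi/5, -7/2): K = 0.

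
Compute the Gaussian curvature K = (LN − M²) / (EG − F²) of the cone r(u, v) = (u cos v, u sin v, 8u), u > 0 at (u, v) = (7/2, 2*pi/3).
K = 0

Coefficients of the first fundamental form: E = 65, F = 0, G = u^2.
Coefficients of the second fundamental form: L = 0, M = 0, N = 8*sqrt(65)*u^2/(65*Abs(u)).
Assemble K = (LN − M²)/(EG − F²) = 0. At (u, v) = (7/2, 2*pi/3): K = 0.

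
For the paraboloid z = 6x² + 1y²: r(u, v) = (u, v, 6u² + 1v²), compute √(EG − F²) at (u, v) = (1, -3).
√(EG − F²)|_{(1, -3)} = sqrt(181)

E = 144*u^2 + 1, F = 24*u*v, G = 4*v^2 + 1; EG − F² = 144*u^2 + 4*v^2 + 1; √(EG − F²) = sqrt(144*u^2 + 4*v^2 + 1). At the given point: sqrt(181).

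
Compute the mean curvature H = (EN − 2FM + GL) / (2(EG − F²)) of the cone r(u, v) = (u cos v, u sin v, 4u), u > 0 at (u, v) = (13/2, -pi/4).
H = 4*sqrt(17)/221

With E = 17, F = 0, G = u^2, L = 0, M = 0, N = 4*sqrt(17)*u^2/(17*Abs(u)), assemble
  H = (EN − 2FM + GL) / (2(EG − F²)) = 2*sqrt(17)/(17*Abs(u)).
At (u, v) = (13/2, -pi/4): H = 4*sqrt(17)/221.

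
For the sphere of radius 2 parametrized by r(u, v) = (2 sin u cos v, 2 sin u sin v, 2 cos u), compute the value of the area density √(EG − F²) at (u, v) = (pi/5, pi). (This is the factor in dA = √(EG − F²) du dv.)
√(EG − F²)|_{(pi/5, pi)} = sqrt(10 - 2*sqrt(5))

E = 4, F = 0, G = 4*sin(u)^2, so EG − F² = 16*sin(u)^2. Taking the positive square root: √(EG − F²) = 4*Abs(sin(u)). At (u, v) = (pi/5, pi): sqrt(10 - 2*sqrt(5)).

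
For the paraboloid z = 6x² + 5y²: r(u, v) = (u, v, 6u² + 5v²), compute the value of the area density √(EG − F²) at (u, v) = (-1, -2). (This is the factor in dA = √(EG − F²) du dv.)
√(EG − F²)|_{(-1, -2)} = sqrt(545)

E = 144*u^2 + 1, F = 120*u*v, G = 100*v^2 + 1, so EG − F² = 144*u^2 + 100*v^2 + 1. Taking the positive square root: √(EG − F²) = sqrt(144*u^2 + 100*v^2 + 1). At (u, v) = (-1, -2): sqrt(545).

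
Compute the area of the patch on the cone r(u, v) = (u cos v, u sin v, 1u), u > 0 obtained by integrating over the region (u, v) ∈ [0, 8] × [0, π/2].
Area = 16*sqrt(2)*pi

Area = ∫∫ √(EG − F²) du dv with √(EG − F²) = sqrt(2)*Abs(u). Integrating over [0, 8] × [0, π/2] gives 16*sqrt(2)*pi.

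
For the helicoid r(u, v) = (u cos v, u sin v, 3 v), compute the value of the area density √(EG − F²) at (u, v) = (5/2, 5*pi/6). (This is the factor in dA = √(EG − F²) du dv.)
√(EG − F²)|_{(5/2, 5*pi/6)} = sqrt(61)/2

E = 1, F = 0, G = u^2 + 9, so EG − F² = u^2 + 9. Taking the positive square root: √(EG − F²) = sqrt(u^2 + 9). At (u, v) = (5/2, 5*pi/6): sqrt(61)/2.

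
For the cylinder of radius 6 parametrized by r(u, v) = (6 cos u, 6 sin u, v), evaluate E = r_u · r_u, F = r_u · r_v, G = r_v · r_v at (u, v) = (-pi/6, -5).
E = 36;  F = 0;  G = 1

Partials: r_u = (-6*sin(u), 6*cos(u), 0), r_v = (0, 0, 1). As functions of (u, v):
  E = r_u · r_u = 36,
  F = r_u · r_v = 0,
  G = r_v · r_v = 1.
Evaluating at (u, v) = (-pi/6, -5): E = 36, F = 0, G = 1.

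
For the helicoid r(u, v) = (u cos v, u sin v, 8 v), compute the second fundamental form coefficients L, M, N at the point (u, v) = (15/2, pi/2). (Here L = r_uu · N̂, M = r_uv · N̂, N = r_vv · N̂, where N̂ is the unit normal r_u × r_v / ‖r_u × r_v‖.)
L = 0;  M = -16*sqrt(481)/481;  N = 0

Compute the unit normal N̂(u, v) = (8*sin(v)/sqrt(u^2 + 64), -8*cos(v)/sqrt(u^2 + 64), u/sqrt(u^2 + 64)), and the second partials r_uu, r_uv, r_vv. Take dot products:
  L(u, v) = r_uu · N̂ = 0,
  M(u, v) = r_uv · N̂ = -8/sqrt(u^2 + 64),
  N(u, v) = r_vv · N̂ = 0.
Evaluating at (u, v) = (15/2, pi/2):
  L = 0, M = -16*sqrt(481)/481, N = 0.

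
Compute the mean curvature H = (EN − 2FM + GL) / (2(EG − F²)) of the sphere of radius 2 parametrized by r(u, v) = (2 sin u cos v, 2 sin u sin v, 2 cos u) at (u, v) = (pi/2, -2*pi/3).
H = -1/2

With E = 4, F = 0, G = 4*sin(u)^2, L = -2*sin(u)/Abs(sin(u)), M = 0, N = -2*sin(u)^3/Abs(sin(u)), assemble
  H = (EN − 2FM + GL) / (2(EG − F²)) = -sin(u)/(2*Abs(sin(u))).
At (u, v) = (pi/2, -2*pi/3): H = -1/2.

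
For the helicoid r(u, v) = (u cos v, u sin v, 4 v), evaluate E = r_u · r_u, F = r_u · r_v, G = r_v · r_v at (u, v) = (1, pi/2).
E = 1;  F = 0;  G = 17

Partials: r_u = (cos(v), sin(v), 0), r_v = (-u*sin(v), u*cos(v), 4). As functions of (u, v):
  E = r_u · r_u = 1,
  F = r_u · r_v = 0,
  G = r_v · r_v = u^2 + 16.
Evaluating at (u, v) = (1, pi/2): E = 1, F = 0, G = 17.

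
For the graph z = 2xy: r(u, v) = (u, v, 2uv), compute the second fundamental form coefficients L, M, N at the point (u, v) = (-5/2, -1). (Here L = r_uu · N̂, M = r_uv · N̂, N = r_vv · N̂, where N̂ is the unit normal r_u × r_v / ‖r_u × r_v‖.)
L = 0;  M = sqrt(30)/15;  N = 0

Compute the unit normal N̂(u, v) = (-2*v/sqrt(4*u^2 + 4*v^2 + 1), -2*u/sqrt(4*u^2 + 4*v^2 + 1), 1/sqrt(4*u^2 + 4*v^2 + 1)), and the second partials r_uu, r_uv, r_vv. Take dot products:
  L(u, v) = r_uu · N̂ = 0,
  M(u, v) = r_uv · N̂ = 2/sqrt(4*u^2 + 4*v^2 + 1),
  N(u, v) = r_vv · N̂ = 0.
Evaluating at (u, v) = (-5/2, -1):
  L = 0, M = sqrt(30)/15, N = 0.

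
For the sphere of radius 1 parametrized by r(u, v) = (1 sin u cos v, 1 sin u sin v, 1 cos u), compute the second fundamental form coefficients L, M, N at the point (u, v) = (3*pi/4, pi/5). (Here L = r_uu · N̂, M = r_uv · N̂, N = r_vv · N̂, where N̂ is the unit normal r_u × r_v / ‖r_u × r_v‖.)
L = -1;  M = 0;  N = -1/2

Compute the unit normal N̂(u, v) = (sin(u)^2*cos(v)/Abs(sin(u)), sin(u)^2*sin(v)/Abs(sin(u)), sin(2*u)/(2*Abs(sin(u)))), and the second partials r_uu, r_uv, r_vv. Take dot products:
  L(u, v) = r_uu · N̂ = -sin(u)/Abs(sin(u)),
  M(u, v) = r_uv · N̂ = 0,
  N(u, v) = r_vv · N̂ = -sin(u)^3/Abs(sin(u)).
Evaluating at (u, v) = (3*pi/4, pi/5):
  L = -1, M = 0, N = -1/2.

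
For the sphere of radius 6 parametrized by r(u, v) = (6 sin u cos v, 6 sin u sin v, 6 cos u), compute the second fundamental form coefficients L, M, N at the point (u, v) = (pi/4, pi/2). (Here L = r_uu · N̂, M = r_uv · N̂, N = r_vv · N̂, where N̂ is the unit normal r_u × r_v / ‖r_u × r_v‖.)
L = -6;  M = 0;  N = -3

Compute the unit normal N̂(u, v) = (sin(u)^2*cos(v)/Abs(sin(u)), sin(u)^2*sin(v)/Abs(sin(u)), sin(2*u)/(2*Abs(sin(u)))), and the second partials r_uu, r_uv, r_vv. Take dot products:
  L(u, v) = r_uu · N̂ = -6*sin(u)/Abs(sin(u)),
  M(u, v) = r_uv · N̂ = 0,
  N(u, v) = r_vv · N̂ = -6*sin(u)^3/Abs(sin(u)).
Evaluating at (u, v) = (pi/4, pi/2):
  L = -6, M = 0, N = -3.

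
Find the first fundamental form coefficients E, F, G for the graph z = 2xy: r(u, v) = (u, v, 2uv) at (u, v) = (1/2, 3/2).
E = 10;  F = 3;  G = 2

Partials: r_u = (1, 0, 2*v), r_v = (0, 1, 2*u). As functions of (u, v):
  E = r_u · r_u = 4*v^2 + 1,
  F = r_u · r_v = 4*u*v,
  G = r_v · r_v = 4*u^2 + 1.
Evaluating at (u, v) = (1/2, 3/2): E = 10, F = 3, G = 2.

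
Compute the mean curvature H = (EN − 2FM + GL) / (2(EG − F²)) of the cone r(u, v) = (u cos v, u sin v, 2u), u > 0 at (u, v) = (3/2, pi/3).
H = 2*sqrt(5)/15

With E = 5, F = 0, G = u^2, L = 0, M = 0, N = 2*sqrt(5)*u^2/(5*Abs(u)), assemble
  H = (EN − 2FM + GL) / (2(EG − F²)) = sqrt(5)/(5*Abs(u)).
At (u, v) = (3/2, pi/3): H = 2*sqrt(5)/15.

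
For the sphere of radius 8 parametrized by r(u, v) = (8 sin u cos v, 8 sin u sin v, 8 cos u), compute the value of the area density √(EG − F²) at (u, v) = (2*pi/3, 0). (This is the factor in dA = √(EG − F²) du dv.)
√(EG − F²)|_{(2*pi/3, 0)} = 32*sqrt(3)

E = 64, F = 0, G = 64*sin(u)^2, so EG − F² = 4096*sin(u)^2. Taking the positive square root: √(EG − F²) = 64*Abs(sin(u)). At (u, v) = (2*pi/3, 0): 32*sqrt(3).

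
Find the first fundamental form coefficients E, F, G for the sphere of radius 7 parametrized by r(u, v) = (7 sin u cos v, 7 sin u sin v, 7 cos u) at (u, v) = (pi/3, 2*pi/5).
E = 49;  F = 0;  G = 147/4

Partials: r_u = (7*cos(u)*cos(v), 7*sin(v)*cos(u), -7*sin(u)), r_v = (-7*sin(u)*sin(v), 7*sin(u)*cos(v), 0). As functions of (u, v):
  E = r_u · r_u = 49,
  F = r_u · r_v = 0,
  G = r_v · r_v = 49*sin(u)^2.
Evaluating at (u, v) = (pi/3, 2*pi/5): E = 49, F = 0, G = 147/4.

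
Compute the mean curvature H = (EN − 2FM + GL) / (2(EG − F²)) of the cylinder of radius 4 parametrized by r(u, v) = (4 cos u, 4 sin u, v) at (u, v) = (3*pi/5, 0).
H = -1/8

With E = 16, F = 0, G = 1, L = -4, M = 0, N = 0, assemble
  H = (EN − 2FM + GL) / (2(EG − F²)) = -1/8.
At (u, v) = (3*pi/5, 0): H = -1/8.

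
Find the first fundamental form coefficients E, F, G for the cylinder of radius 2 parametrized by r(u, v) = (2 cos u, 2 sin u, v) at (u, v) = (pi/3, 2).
E = 4;  F = 0;  G = 1

Partials: r_u = (-2*sin(u), 2*cos(u), 0), r_v = (0, 0, 1). As functions of (u, v):
  E = r_u · r_u = 4,
  F = r_u · r_v = 0,
  G = r_v · r_v = 1.
Evaluating at (u, v) = (pi/3, 2): E = 4, F = 0, G = 1.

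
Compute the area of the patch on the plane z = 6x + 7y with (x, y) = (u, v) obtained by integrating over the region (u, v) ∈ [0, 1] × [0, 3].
Area = 3*sqrt(86)

Area = ∫∫ √(EG − F²) du dv with √(EG − F²) = sqrt(86). Integrating over [0, 1] × [0, 3] gives 3*sqrt(86).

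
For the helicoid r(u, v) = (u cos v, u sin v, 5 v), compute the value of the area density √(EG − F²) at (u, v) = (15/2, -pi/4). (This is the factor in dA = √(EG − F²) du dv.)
√(EG − F²)|_{(15/2, -pi/4)} = 5*sqrt(13)/2

E = 1, F = 0, G = u^2 + 25, so EG − F² = u^2 + 25. Taking the positive square root: √(EG − F²) = sqrt(u^2 + 25). At (u, v) = (15/2, -pi/4): 5*sqrt(13)/2.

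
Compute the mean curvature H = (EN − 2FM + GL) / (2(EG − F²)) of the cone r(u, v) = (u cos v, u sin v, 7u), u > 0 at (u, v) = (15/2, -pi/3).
H = 7*sqrt(2)/150

With E = 50, F = 0, G = u^2, L = 0, M = 0, N = 7*sqrt(2)*u^2/(10*Abs(u)), assemble
  H = (EN − 2FM + GL) / (2(EG − F²)) = 7*sqrt(2)/(20*Abs(u)).
At (u, v) = (15/2, -pi/3): H = 7*sqrt(2)/150.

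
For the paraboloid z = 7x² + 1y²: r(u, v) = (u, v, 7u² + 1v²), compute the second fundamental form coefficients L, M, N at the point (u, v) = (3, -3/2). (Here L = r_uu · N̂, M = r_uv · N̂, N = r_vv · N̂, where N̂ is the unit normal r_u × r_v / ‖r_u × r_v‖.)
L = 7*sqrt(1774)/887;  M = 0;  N = sqrt(1774)/887

Compute the unit normal N̂(u, v) = (-14*u/sqrt(196*u^2 + 4*v^2 + 1), -2*v/sqrt(196*u^2 + 4*v^2 + 1), 1/sqrt(196*u^2 + 4*v^2 + 1)), and the second partials r_uu, r_uv, r_vv. Take dot products:
  L(u, v) = r_uu · N̂ = 14/sqrt(196*u^2 + 4*v^2 + 1),
  M(u, v) = r_uv · N̂ = 0,
  N(u, v) = r_vv · N̂ = 2/sqrt(196*u^2 + 4*v^2 + 1).
Evaluating at (u, v) = (3, -3/2):
  L = 7*sqrt(1774)/887, M = 0, N = sqrt(1774)/887.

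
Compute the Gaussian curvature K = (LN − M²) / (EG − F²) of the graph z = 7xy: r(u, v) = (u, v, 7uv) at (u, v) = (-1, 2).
K = -49/60516

Coefficients of the first fundamental form: E = 49*v^2 + 1, F = 49*u*v, G = 49*u^2 + 1.
Coefficients of the second fundamental form: L = 0, M = 7/sqrt(49*u^2 + 49*v^2 + 1), N = 0.
Assemble K = (LN − M²)/(EG − F²) = -49/(2401*u^4 + 4802*u^2*v^2 + 98*u^2 + 2401*v^4 + 98*v^2 + 1). At (u, v) = (-1, 2): K = -49/60516.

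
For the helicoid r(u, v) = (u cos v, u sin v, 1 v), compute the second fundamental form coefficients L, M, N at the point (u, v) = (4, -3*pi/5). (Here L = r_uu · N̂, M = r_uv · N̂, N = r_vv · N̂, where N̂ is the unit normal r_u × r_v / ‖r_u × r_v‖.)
L = 0;  M = -sqrt(17)/17;  N = 0

Compute the unit normal N̂(u, v) = (sin(v)/sqrt(u^2 + 1), -cos(v)/sqrt(u^2 + 1), u/sqrt(u^2 + 1)), and the second partials r_uu, r_uv, r_vv. Take dot products:
  L(u, v) = r_uu · N̂ = 0,
  M(u, v) = r_uv · N̂ = -1/sqrt(u^2 + 1),
  N(u, v) = r_vv · N̂ = 0.
Evaluating at (u, v) = (4, -3*pi/5):
  L = 0, M = -sqrt(17)/17, N = 0.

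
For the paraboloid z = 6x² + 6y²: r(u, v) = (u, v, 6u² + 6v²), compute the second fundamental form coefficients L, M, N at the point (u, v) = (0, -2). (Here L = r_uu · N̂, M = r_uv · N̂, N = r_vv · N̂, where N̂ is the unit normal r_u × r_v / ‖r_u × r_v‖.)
L = 12*sqrt(577)/577;  M = 0;  N = 12*sqrt(577)/577

Compute the unit normal N̂(u, v) = (-12*u/sqrt(144*u^2 + 144*v^2 + 1), -12*v/sqrt(144*u^2 + 144*v^2 + 1), 1/sqrt(144*u^2 + 144*v^2 + 1)), and the second partials r_uu, r_uv, r_vv. Take dot products:
  L(u, v) = r_uu · N̂ = 12/sqrt(144*u^2 + 144*v^2 + 1),
  M(u, v) = r_uv · N̂ = 0,
  N(u, v) = r_vv · N̂ = 12/sqrt(144*u^2 + 144*v^2 + 1).
Evaluating at (u, v) = (0, -2):
  L = 12*sqrt(577)/577, M = 0, N = 12*sqrt(577)/577.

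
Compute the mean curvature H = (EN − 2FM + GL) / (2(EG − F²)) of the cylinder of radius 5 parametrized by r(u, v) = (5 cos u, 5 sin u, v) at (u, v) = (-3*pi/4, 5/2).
H = -1/10

With E = 25, F = 0, G = 1, L = -5, M = 0, N = 0, assemble
  H = (EN − 2FM + GL) / (2(EG − F²)) = -1/10.
At (u, v) = (-3*pi/4, 5/2): H = -1/10.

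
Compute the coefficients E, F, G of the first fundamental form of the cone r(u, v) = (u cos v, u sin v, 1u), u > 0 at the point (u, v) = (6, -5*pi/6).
E = 2;  F = 0;  G = 36

Partials: r_u = (cos(v), sin(v), 1), r_v = (-u*sin(v), u*cos(v), 0). As functions of (u, v):
  E = r_u · r_u = 2,
  F = r_u · r_v = 0,
  G = r_v · r_v = u^2.
Evaluating at (u, v) = (6, -5*pi/6): E = 2, F = 0, G = 36.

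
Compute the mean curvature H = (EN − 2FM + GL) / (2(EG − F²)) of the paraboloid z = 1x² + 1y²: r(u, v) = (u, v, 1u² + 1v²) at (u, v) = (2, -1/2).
H = 19*sqrt(2)/108

With E = 4*u^2 + 1, F = 4*u*v, G = 4*v^2 + 1, L = 2/sqrt(4*u^2 + 4*v^2 + 1), M = 0, N = 2/sqrt(4*u^2 + 4*v^2 + 1), assemble
  H = (EN − 2FM + GL) / (2(EG − F²)) = 2*(2*u^2 + 2*v^2 + 1)/(4*u^2 + 4*v^2 + 1)^(3/2).
At (u, v) = (2, -1/2): H = 19*sqrt(2)/108.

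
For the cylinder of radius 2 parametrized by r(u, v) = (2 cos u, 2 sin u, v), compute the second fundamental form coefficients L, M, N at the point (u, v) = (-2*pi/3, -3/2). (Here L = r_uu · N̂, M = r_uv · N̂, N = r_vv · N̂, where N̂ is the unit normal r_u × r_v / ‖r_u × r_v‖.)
L = -2;  M = 0;  N = 0

Compute the unit normal N̂(u, v) = (cos(u), sin(u), 0), and the second partials r_uu, r_uv, r_vv. Take dot products:
  L(u, v) = r_uu · N̂ = -2,
  M(u, v) = r_uv · N̂ = 0,
  N(u, v) = r_vv · N̂ = 0.
Evaluating at (u, v) = (-2*pi/3, -3/2):
  L = -2, M = 0, N = 0.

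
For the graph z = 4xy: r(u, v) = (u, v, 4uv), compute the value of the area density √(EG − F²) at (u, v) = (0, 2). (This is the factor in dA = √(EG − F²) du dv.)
√(EG − F²)|_{(0, 2)} = sqrt(65)

E = 16*v^2 + 1, F = 16*u*v, G = 16*u^2 + 1, so EG − F² = 16*u^2 + 16*v^2 + 1. Taking the positive square root: √(EG − F²) = sqrt(16*u^2 + 16*v^2 + 1). At (u, v) = (0, 2): sqrt(65).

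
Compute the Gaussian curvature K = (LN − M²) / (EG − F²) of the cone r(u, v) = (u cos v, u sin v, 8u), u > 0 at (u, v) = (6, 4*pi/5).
K = 0

Coefficients of the first fundamental form: E = 65, F = 0, G = u^2.
Coefficients of the second fundamental form: L = 0, M = 0, N = 8*sqrt(65)*u^2/(65*Abs(u)).
Assemble K = (LN − M²)/(EG − F²) = 0. At (u, v) = (6, 4*pi/5): K = 0.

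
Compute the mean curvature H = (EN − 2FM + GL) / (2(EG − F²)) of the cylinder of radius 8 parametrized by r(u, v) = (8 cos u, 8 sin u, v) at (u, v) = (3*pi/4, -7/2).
H = -1/16

With E = 64, F = 0, G = 1, L = -8, M = 0, N = 0, assemble
  H = (EN − 2FM + GL) / (2(EG − F²)) = -1/16.
At (u, v) = (3*pi/4, -7/2): H = -1/16.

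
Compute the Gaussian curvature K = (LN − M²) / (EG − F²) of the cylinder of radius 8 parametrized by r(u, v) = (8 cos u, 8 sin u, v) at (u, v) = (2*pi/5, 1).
K = 0

Coefficients of the first fundamental form: E = 64, F = 0, G = 1.
Coefficients of the second fundamental form: L = -8, M = 0, N = 0.
Assemble K = (LN − M²)/(EG − F²) = 0. At (u, v) = (2*pi/5, 1): K = 0.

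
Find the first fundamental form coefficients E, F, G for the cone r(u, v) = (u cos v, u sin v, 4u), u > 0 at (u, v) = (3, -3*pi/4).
E = 17;  F = 0;  G = 9

Partials: r_u = (cos(v), sin(v), 4), r_v = (-u*sin(v), u*cos(v), 0). As functions of (u, v):
  E = r_u · r_u = 17,
  F = r_u · r_v = 0,
  G = r_v · r_v = u^2.
Evaluating at (u, v) = (3, -3*pi/4): E = 17, F = 0, G = 9.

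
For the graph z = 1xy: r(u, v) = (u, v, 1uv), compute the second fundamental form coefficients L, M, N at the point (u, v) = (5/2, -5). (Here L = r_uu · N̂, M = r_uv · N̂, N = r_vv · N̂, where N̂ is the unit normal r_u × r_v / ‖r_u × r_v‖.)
L = 0;  M = 2*sqrt(129)/129;  N = 0

Compute the unit normal N̂(u, v) = (-v/sqrt(u^2 + v^2 + 1), -u/sqrt(u^2 + v^2 + 1), 1/sqrt(u^2 + v^2 + 1)), and the second partials r_uu, r_uv, r_vv. Take dot products:
  L(u, v) = r_uu · N̂ = 0,
  M(u, v) = r_uv · N̂ = 1/sqrt(u^2 + v^2 + 1),
  N(u, v) = r_vv · N̂ = 0.
Evaluating at (u, v) = (5/2, -5):
  L = 0, M = 2*sqrt(129)/129, N = 0.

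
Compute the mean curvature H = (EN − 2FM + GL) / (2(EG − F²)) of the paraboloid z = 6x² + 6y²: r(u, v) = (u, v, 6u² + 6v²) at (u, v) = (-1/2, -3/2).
H = 2172/6859

With E = 144*u^2 + 1, F = 144*u*v, G = 144*v^2 + 1, L = 12/sqrt(144*u^2 + 144*v^2 + 1), M = 0, N = 12/sqrt(144*u^2 + 144*v^2 + 1), assemble
  H = (EN − 2FM + GL) / (2(EG − F²)) = 12*(72*u^2 + 72*v^2 + 1)/(144*u^2 + 144*v^2 + 1)^(3/2).
At (u, v) = (-1/2, -3/2): H = 2172/6859.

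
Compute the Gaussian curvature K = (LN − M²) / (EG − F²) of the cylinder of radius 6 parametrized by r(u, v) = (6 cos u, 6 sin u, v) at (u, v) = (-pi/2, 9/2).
K = 0

Coefficients of the first fundamental form: E = 36, F = 0, G = 1.
Coefficients of the second fundamental form: L = -6, M = 0, N = 0.
Assemble K = (LN − M²)/(EG − F²) = 0. At (u, v) = (-pi/2, 9/2): K = 0.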